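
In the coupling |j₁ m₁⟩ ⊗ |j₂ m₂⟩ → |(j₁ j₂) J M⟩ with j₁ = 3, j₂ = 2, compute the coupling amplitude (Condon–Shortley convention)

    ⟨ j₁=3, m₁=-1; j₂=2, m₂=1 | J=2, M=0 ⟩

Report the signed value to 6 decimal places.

√[5·3!3!1!/8! · 2!4!3!1!2!2!] = √(36/7)
  +(−1)^2/∏(2,1,2,1,1,0)! = 1/4  (running 1/4)
  +(−1)^3/∏(3,0,1,0,2,1)! = -1/12  (running 1/6)
⟨..|..⟩ = √(36/7)·(1/6) = +0.377964

+√(1/7) ≈ +0.377964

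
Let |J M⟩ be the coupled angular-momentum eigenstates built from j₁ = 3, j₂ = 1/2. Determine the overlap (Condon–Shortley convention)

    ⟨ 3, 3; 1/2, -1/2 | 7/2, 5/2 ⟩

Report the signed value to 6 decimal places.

+0.377964

√[8·0!6!1!/8! · 6!0!0!1!6!1!] = √(518400/7)
  +(−1)^0/∏(0,0,0,0,6,1)! = 1/720  (running 1/720)
⟨..|..⟩ = √(518400/7)·(1/720) = +0.377964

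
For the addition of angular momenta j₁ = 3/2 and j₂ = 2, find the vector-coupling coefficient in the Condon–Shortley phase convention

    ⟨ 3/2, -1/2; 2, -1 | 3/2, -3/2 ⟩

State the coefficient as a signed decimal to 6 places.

j₁+j₂−J=2  J+j₁−j₂=1  J−j₁+j₂=2  j₁+j₂+J+1=6
(j₁±m₁, j₂±m₂, J±M) = (1,2,1,3,0,3)
P² = 8/5
sum k=1..1:
  [1] −1/2 = -1/2
S = -1/2
C² = P²·S² = 2/5 ; C = -0.632456

−√(2/5) ≈ -0.632456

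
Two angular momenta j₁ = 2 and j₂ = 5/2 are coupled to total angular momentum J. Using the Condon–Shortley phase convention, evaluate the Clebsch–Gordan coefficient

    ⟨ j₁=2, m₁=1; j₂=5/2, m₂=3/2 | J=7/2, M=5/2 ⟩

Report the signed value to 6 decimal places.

j₁+j₂−J=1  J+j₁−j₂=3  J−j₁+j₂=4  j₁+j₂+J+1=9
(j₁±m₁, j₂±m₂, J±M) = (3,1,4,1,6,1)
P² = 2304/7
sum k=0..1:
  [0] +1/48 = 1/48
  [1] −1/36 = -1/36
S = -1/144
C² = P²·S² = 1/63 ; C = -0.125988

-0.125988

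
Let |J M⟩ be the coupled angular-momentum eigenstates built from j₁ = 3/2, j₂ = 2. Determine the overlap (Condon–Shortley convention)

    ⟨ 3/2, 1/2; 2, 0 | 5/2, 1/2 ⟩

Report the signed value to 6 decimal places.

triangle: 1!×2!×3!/7! = 12/5040
(j±m)!: 2!×1!×2!×2!×3!×2! = 96
prefactor² = (2J+1)×Δ×N² = 48/35
  k=0: +1/(0!×1!×1!×2!×1!×1!) = 1/2
  k=1: −1/(1!×0!×0!×1!×2!×2!) = -1/4
Σ = 1/4  ⇒  CG² = 48/35×1/4² = 3/35
CG = +√(3/35) = +0.292770

+√(3/35) ≈ +0.292770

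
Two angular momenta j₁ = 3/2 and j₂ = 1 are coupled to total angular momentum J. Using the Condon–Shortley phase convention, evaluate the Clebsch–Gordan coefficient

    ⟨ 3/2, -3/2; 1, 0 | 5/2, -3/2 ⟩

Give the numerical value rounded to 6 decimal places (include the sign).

+√(2/5) = +0.632456

√[6·0!3!2!/6! · 0!3!1!1!1!4!] = √(72/5)
  +(−1)^0/∏(0,0,3,1,0,1)! = 1/6  (running 1/6)
⟨..|..⟩ = √(72/5)·(1/6) = +0.632456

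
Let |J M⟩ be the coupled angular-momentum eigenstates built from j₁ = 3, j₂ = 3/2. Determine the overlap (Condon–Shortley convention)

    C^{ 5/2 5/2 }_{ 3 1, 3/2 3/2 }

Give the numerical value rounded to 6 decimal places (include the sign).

+0.327327  (= +√(3/28))

j₁+j₂−J=2  J+j₁−j₂=4  J−j₁+j₂=1  j₁+j₂+J+1=8
(j₁±m₁, j₂±m₂, J±M) = (4,2,3,0,5,0)
P² = 1728/7
sum k=2..2:
  [2] +1/48 = 1/48
S = 1/48
C² = P²·S² = 3/28 ; C = +0.327327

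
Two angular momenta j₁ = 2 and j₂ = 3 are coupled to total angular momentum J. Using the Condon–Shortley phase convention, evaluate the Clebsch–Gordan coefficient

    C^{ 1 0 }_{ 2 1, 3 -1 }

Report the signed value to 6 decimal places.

√[3·4!0!2!/7! · 3!1!2!4!1!1!] = √(288/35)
  +(−1)^1/∏(1,3,0,1,0,1)! = -1/6  (running -1/6)
⟨..|..⟩ = √(288/35)·(-1/6) = -0.478091

-0.478091  (= −√(8/35))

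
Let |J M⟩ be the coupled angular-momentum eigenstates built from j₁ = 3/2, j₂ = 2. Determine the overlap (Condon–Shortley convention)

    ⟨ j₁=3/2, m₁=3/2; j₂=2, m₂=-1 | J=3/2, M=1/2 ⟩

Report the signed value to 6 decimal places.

j₁+j₂−J=2  J+j₁−j₂=1  J−j₁+j₂=2  j₁+j₂+J+1=6
(j₁±m₁, j₂±m₂, J±M) = (3,0,1,3,2,1)
P² = 8/5
sum k=0..0:
  [0] +1/2 = 1/2
S = 1/2
C² = P²·S² = 2/5 ; C = +0.632456

+√(2/5) ≈ +0.632456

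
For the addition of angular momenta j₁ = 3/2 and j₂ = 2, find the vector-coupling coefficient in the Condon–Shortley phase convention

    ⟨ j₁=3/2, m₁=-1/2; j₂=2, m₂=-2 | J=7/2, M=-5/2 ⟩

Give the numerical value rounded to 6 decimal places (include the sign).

+0.654654  (= +√(3/7))

j₁+j₂−J=0  J+j₁−j₂=3  J−j₁+j₂=4  j₁+j₂+J+1=8
(j₁±m₁, j₂±m₂, J±M) = (1,2,0,4,1,6)
P² = 6912/7
sum k=0..0:
  [0] +1/48 = 1/48
S = 1/48
C² = P²·S² = 3/7 ; C = +0.654654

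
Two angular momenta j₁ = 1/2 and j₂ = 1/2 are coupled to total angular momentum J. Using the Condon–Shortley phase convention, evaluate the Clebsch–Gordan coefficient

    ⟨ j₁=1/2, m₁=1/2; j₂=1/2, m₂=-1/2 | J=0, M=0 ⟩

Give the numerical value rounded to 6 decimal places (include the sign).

√[1·1!0!0!/2! · 1!0!0!1!0!0!] = √(1/2)
  +(−1)^0/∏(0,1,0,0,0,0)! = 1  (running 1)
⟨..|..⟩ = √(1/2)·(1) = +0.707107

+√(1/2) ≈ +0.707107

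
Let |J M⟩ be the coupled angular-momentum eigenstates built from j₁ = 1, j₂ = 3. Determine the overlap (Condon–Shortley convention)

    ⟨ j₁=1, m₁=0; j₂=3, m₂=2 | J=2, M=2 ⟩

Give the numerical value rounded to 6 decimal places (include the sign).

−√(5/21) = -0.487950

√[5·2!0!4!/7! · 1!1!5!1!4!0!] = √(960/7)
  +(−1)^1/∏(1,1,0,4,0,0)! = -1/24  (running -1/24)
⟨..|..⟩ = √(960/7)·(-1/24) = -0.487950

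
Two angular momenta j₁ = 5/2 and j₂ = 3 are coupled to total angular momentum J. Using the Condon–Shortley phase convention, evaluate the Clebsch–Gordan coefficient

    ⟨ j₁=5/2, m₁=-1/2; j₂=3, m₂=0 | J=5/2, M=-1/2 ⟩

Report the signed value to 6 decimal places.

j₁+j₂−J=3  J+j₁−j₂=2  J−j₁+j₂=3  j₁+j₂+J+1=9
(j₁±m₁, j₂±m₂, J±M) = (2,3,3,3,2,3)
P² = 216/35
sum k=1..3:
  [1] −1/8 = -1/8
  [2] +1/4 = 1/4
  [3] −1/72 = -1/72
S = 1/9
C² = P²·S² = 8/105 ; C = +0.276026

+√(8/105) ≈ +0.276026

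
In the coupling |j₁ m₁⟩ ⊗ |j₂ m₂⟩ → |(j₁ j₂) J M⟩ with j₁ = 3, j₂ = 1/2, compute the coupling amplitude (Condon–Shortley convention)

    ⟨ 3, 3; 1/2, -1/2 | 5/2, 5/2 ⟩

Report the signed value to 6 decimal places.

√[6·1!5!0!/7! · 6!0!0!1!5!0!] = √(86400/7)
  +(−1)^0/∏(0,1,0,0,5,0)! = 1/120  (running 1/120)
⟨..|..⟩ = √(86400/7)·(1/120) = +0.925820

+√(6/7) = +0.925820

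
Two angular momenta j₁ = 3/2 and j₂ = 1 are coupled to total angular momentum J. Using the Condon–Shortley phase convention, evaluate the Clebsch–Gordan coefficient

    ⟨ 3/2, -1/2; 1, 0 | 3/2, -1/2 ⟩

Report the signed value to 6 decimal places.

√[4·1!2!1!/5! · 1!2!1!1!1!2!] = √(4/15)
  +(−1)^0/∏(0,1,2,1,0,0)! = 1/2  (running 1/2)
  +(−1)^1/∏(1,0,1,0,1,1)! = -1  (running -1/2)
⟨..|..⟩ = √(4/15)·(-1/2) = -0.258199

-0.258199  (= −√(1/15))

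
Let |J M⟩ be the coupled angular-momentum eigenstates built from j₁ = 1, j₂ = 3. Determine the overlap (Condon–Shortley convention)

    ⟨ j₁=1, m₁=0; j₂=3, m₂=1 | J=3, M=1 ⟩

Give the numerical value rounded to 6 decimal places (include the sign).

−√(1/12) ≈ -0.288675

√[7·1!1!5!/8! · 1!1!4!2!4!2!] = √(48)
  +(−1)^0/∏(0,1,1,4,0,1)! = 1/24  (running 1/24)
  +(−1)^1/∏(1,0,0,3,1,2)! = -1/12  (running -1/24)
⟨..|..⟩ = √(48)·(-1/24) = -0.288675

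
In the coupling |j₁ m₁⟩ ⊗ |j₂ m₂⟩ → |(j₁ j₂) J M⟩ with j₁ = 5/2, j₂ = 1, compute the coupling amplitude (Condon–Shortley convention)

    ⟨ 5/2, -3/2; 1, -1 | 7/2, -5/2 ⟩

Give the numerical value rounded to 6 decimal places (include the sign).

triangle: 0!×5!×2!/8! = 240/40320
(j±m)!: 1!×4!×0!×2!×1!×6! = 34560
prefactor² = (2J+1)×Δ×N² = 11520/7
  k=0: +1/(0!×0!×4!×0!×1!×2!) = 1/48
Σ = 1/48  ⇒  CG² = 11520/7×1/48² = 5/7
CG = +√(5/7) = +0.845154

+√(5/7) = +0.845154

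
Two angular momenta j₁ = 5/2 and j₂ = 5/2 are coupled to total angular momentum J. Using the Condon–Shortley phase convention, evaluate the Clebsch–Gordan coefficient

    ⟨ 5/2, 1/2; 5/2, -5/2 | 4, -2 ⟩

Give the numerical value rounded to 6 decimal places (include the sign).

+0.566947  (= +√(9/28))

√[9·1!4!4!/10! · 3!2!0!5!2!6!] = √(20736/7)
  +(−1)^0/∏(0,1,2,0,2,4)! = 1/96  (running 1/96)
⟨..|..⟩ = √(20736/7)·(1/96) = +0.566947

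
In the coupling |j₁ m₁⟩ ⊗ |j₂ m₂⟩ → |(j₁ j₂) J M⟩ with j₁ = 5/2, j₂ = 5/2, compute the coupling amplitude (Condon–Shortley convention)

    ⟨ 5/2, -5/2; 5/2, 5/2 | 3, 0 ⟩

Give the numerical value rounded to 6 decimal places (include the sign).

triangle: 2!·3!·3!/9! = 72/362880
(j±m)!: 0!·5!·5!·0!·3!·3! = 518400
prefactor² = (2J+1)·Δ·N² = 720
  k=2: +1/(2!·0!·3!·3!·0!·0!) = 1/72
Σ = 1/72  ⇒  CG² = 720·1/72² = 5/36
CG = +√(5/36) = +0.372678

+0.372678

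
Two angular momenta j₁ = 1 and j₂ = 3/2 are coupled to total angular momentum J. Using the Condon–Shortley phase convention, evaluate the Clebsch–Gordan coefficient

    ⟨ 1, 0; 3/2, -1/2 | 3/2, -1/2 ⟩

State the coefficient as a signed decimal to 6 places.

+0.258199  (= +√(1/15))

j₁+j₂−J=1  J+j₁−j₂=1  J−j₁+j₂=2  j₁+j₂+J+1=5
(j₁±m₁, j₂±m₂, J±M) = (1,1,1,2,1,2)
P² = 4/15
sum k=0..1:
  [0] +1/1 = 1
  [1] −1/2 = -1/2
S = 1/2
C² = P²·S² = 1/15 ; C = +0.258199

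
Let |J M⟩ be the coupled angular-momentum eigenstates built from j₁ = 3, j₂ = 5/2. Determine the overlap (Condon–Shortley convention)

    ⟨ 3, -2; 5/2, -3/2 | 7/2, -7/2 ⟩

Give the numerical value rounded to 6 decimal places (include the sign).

-0.666667

√[8·2!4!3!/10! · 1!5!1!4!0!7!] = √(9216)
  +(−1)^1/∏(1,1,4,0,0,3)! = -1/144  (running -1/144)
⟨..|..⟩ = √(9216)·(-1/144) = -0.666667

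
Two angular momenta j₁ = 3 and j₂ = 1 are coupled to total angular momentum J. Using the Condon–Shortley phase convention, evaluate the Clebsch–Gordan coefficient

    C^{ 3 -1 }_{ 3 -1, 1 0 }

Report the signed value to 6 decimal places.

-0.288675  (= −√(1/12))

j₁+j₂−J=1  J+j₁−j₂=5  J−j₁+j₂=1  j₁+j₂+J+1=8
(j₁±m₁, j₂±m₂, J±M) = (2,4,1,1,2,4)
P² = 48
sum k=0..1:
  [0] +1/24 = 1/24
  [1] −1/12 = -1/12
S = -1/24
C² = P²·S² = 1/12 ; C = -0.288675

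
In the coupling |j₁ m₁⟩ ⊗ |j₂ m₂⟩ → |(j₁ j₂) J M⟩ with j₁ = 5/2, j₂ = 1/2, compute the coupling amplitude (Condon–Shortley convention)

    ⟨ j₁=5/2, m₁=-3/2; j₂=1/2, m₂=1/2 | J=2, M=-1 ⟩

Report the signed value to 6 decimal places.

j₁+j₂−J=1  J+j₁−j₂=4  J−j₁+j₂=0  j₁+j₂+J+1=6
(j₁±m₁, j₂±m₂, J±M) = (1,4,1,0,1,3)
P² = 24
sum k=1..1:
  [1] −1/6 = -1/6
S = -1/6
C² = P²·S² = 2/3 ; C = -0.816497

-0.816497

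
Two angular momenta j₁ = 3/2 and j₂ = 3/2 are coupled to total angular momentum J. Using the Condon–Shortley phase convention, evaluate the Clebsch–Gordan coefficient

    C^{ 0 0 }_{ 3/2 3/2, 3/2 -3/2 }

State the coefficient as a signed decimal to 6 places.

+√(1/4) ≈ +0.500000

triangle: 3!·0!·0!/4! = 6/24
(j±m)!: 3!·0!·0!·3!·0!·0! = 36
prefactor² = (2J+1)·Δ·N² = 9
  k=0: +1/(0!·3!·0!·0!·0!·0!) = 1/6
Σ = 1/6  ⇒  CG² = 9·1/6² = 1/4
CG = +√(1/4) = +0.500000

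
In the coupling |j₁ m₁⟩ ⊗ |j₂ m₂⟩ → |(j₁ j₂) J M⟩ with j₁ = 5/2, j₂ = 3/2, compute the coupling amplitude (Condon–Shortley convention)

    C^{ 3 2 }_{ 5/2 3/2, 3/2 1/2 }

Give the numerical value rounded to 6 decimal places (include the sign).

triangle: 1!*4!*2!/8! = 48/40320
(j±m)!: 4!*1!*2!*1!*5!*1! = 5760
prefactor² = (2J+1)*Δ*N² = 48
  k=0: +1/(0!*1!*1!*2!*3!*0!) = 1/12
  k=1: −1/(1!*0!*0!*1!*4!*1!) = -1/24
Σ = 1/24  ⇒  CG² = 48*1/24² = 1/12
CG = +√(1/12) = +0.288675

+0.288675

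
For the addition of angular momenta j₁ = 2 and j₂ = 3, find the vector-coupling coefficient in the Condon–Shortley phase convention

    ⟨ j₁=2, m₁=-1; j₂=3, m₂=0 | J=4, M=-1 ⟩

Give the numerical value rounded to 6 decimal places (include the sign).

triangle: 1!*3!*5!/10! = 720/3628800
(j±m)!: 1!*3!*3!*3!*3!*5! = 155520
prefactor² = (2J+1)*Δ*N² = 1944/7
  k=0: +1/(0!*1!*3!*3!*0!*2!) = 1/72
  k=1: −1/(1!*0!*2!*2!*1!*3!) = -1/24
Σ = -1/36  ⇒  CG² = 1944/7*(-1/36)² = 3/14
CG = −√(3/14) = -0.462910

−√(3/14) ≈ -0.462910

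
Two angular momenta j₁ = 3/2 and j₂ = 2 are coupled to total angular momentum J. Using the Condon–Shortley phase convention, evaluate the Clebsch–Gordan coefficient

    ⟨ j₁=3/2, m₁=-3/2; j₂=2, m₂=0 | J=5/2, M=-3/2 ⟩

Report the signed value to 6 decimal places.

−√(18/35) = -0.717137

√[6·1!2!3!/7! · 0!3!2!2!1!4!] = √(288/35)
  +(−1)^1/∏(1,0,2,1,0,2)! = -1/4  (running -1/4)
⟨..|..⟩ = √(288/35)·(-1/4) = -0.717137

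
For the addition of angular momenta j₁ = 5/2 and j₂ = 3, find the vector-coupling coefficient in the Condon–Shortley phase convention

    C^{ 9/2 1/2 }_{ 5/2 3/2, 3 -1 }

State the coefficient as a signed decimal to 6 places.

+0.594588  (= +√(35/99))

√[10·1!4!5!/11! · 4!1!2!4!5!4!] = √(184320/77)
  +(−1)^0/∏(0,1,1,2,3,3)! = 1/72  (running 1/72)
  +(−1)^1/∏(1,0,0,1,4,4)! = -1/576  (running 7/576)
⟨..|..⟩ = √(184320/77)·(7/576) = +0.594588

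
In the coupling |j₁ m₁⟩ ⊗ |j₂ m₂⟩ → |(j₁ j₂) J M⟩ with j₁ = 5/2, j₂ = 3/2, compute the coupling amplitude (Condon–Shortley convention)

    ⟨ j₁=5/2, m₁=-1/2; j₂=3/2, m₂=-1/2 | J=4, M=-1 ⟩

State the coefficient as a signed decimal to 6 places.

+√(15/28) ≈ +0.731925

√[9·0!5!3!/9! · 2!3!1!2!3!5!] = √(2160/7)
  +(−1)^0/∏(0,0,3,1,2,2)! = 1/24  (running 1/24)
⟨..|..⟩ = √(2160/7)·(1/24) = +0.731925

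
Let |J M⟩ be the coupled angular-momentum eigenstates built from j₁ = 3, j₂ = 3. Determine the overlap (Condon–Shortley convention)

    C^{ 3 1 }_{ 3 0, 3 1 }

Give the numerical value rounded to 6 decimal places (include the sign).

j₁+j₂−J=3  J+j₁−j₂=3  J−j₁+j₂=3  j₁+j₂+J+1=10
(j₁±m₁, j₂±m₂, J±M) = (3,3,4,2,4,2)
P² = 864/25
sum k=1..3:
  [1] −1/24 = -1/24
  [2] +1/8 = 1/8
  [3] −1/72 = -1/72
S = 5/72
C² = P²·S² = 1/6 ; C = +0.408248

+0.408248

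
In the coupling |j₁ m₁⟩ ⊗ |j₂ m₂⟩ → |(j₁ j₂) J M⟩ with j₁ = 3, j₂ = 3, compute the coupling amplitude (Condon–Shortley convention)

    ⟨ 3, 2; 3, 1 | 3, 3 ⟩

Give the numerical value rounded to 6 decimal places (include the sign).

triangle: 3!·3!·3!/10! = 216/3628800
(j±m)!: 5!·1!·4!·2!·6!·0! = 4147200
prefactor² = (2J+1)·Δ·N² = 1728
  k=1: −1/(1!·2!·0!·3!·3!·0!) = -1/72
Σ = -1/72  ⇒  CG² = 1728·(-1/72)² = 1/3
CG = −√(1/3) = -0.577350

−√(1/3) = -0.577350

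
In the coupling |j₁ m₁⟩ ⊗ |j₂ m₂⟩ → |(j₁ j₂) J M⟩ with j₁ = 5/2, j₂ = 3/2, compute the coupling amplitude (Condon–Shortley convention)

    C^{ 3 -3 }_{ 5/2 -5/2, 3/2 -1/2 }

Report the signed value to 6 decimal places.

j₁+j₂−J=1  J+j₁−j₂=4  J−j₁+j₂=2  j₁+j₂+J+1=8
(j₁±m₁, j₂±m₂, J±M) = (0,5,1,2,0,6)
P² = 1440
sum k=1..1:
  [1] −1/48 = -1/48
S = -1/48
C² = P²·S² = 5/8 ; C = -0.790569

-0.790569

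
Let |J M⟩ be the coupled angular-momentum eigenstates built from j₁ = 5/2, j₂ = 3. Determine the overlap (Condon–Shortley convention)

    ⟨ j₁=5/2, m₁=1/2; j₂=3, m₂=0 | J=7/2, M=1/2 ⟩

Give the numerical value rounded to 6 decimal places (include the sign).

−√(4/21) = -0.436436

√[8·2!3!4!/10! · 3!2!3!3!4!3!] = √(6912/175)
  +(−1)^0/∏(0,2,2,3,1,1)! = 1/24  (running 1/24)
  +(−1)^1/∏(1,1,1,2,2,2)! = -1/8  (running -1/12)
  +(−1)^2/∏(2,0,0,1,3,3)! = 1/72  (running -5/72)
⟨..|..⟩ = √(6912/175)·(-5/72) = -0.436436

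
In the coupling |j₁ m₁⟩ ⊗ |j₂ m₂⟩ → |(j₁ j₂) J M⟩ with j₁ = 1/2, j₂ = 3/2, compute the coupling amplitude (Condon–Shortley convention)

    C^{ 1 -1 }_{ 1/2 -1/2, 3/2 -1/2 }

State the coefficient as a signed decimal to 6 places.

−√(1/4) ≈ -0.500000

√[3·1!0!2!/4! · 0!1!1!2!0!2!] = √(1)
  +(−1)^1/∏(1,0,0,0,0,2)! = -1/2  (running -1/2)
⟨..|..⟩ = √(1)·(-1/2) = -0.500000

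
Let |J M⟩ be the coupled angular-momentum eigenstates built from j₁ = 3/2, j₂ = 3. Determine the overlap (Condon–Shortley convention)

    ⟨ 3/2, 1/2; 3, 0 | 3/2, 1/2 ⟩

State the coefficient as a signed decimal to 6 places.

√[4·3!0!3!/7! · 2!1!3!3!2!1!] = √(144/35)
  +(−1)^1/∏(1,2,0,2,0,1)! = -1/4  (running -1/4)
⟨..|..⟩ = √(144/35)·(-1/4) = -0.507093

-0.507093  (= −√(9/35))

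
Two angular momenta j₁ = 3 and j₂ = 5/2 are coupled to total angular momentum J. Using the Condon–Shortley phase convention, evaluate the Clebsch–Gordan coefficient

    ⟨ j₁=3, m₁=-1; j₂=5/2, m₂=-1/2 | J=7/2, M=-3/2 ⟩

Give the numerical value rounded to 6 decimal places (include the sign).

triangle: 2!*4!*3!/10! = 288/3628800
(j±m)!: 2!*4!*2!*3!*2!*5! = 138240
prefactor² = (2J+1)*Δ*N² = 3072/35
  k=0: +1/(0!*2!*4!*2!*0!*1!) = 1/96
  k=1: −1/(1!*1!*3!*1!*1!*2!) = -1/12
  k=2: +1/(2!*0!*2!*0!*2!*3!) = 1/48
Σ = -5/96  ⇒  CG² = 3072/35*(-5/96)² = 5/21
CG = −√(5/21) = -0.487950

-0.487950  (= −√(5/21))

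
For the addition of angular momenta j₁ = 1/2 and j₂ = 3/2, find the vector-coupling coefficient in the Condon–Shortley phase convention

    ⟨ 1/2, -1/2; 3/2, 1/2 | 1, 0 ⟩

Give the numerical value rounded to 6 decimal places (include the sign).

j₁+j₂−J=1  J+j₁−j₂=0  J−j₁+j₂=2  j₁+j₂+J+1=4
(j₁±m₁, j₂±m₂, J±M) = (0,1,2,1,1,1)
P² = 1/2
sum k=1..1:
  [1] −1/1 = -1
S = -1
C² = P²·S² = 1/2 ; C = -0.707107

-0.707107  (= −√(1/2))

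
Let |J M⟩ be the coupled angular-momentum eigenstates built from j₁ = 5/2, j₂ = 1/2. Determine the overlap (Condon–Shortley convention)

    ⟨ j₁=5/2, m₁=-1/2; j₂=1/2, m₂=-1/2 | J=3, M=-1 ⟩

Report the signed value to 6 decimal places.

+0.816497  (= +√(2/3))

j₁+j₂−J=0  J+j₁−j₂=5  J−j₁+j₂=1  j₁+j₂+J+1=7
(j₁±m₁, j₂±m₂, J±M) = (2,3,0,1,2,4)
P² = 96
sum k=0..0:
  [0] +1/12 = 1/12
S = 1/12
C² = P²·S² = 2/3 ; C = +0.816497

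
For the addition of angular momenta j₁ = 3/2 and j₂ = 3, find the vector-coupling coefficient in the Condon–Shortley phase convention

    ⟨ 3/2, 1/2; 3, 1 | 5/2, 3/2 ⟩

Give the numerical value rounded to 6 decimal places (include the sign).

j₁+j₂−J=2  J+j₁−j₂=1  J−j₁+j₂=4  j₁+j₂+J+1=8
(j₁±m₁, j₂±m₂, J±M) = (2,1,4,2,4,1)
P² = 576/35
sum k=0..1:
  [0] +1/48 = 1/48
  [1] −1/6 = -1/6
S = -7/48
C² = P²·S² = 7/20 ; C = -0.591608

−√(7/20) ≈ -0.591608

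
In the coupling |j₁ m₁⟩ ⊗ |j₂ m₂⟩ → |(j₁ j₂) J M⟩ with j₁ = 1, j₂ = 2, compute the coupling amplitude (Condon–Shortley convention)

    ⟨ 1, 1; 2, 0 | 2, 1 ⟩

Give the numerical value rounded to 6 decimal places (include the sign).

+0.707107  (= +√(1/2))

j₁+j₂−J=1  J+j₁−j₂=1  J−j₁+j₂=3  j₁+j₂+J+1=6
(j₁±m₁, j₂±m₂, J±M) = (2,0,2,2,3,1)
P² = 2
sum k=0..0:
  [0] +1/2 = 1/2
S = 1/2
C² = P²·S² = 1/2 ; C = +0.707107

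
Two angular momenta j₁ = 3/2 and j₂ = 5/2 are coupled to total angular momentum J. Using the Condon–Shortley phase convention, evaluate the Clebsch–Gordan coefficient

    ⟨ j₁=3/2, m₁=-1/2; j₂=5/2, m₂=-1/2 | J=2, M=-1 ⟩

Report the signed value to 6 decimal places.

triangle: 2!×1!×3!/7! = 12/5040
(j±m)!: 1!×2!×2!×3!×1!×3! = 144
prefactor² = (2J+1)×Δ×N² = 12/7
  k=1: −1/(1!×1!×1!×1!×0!×2!) = -1/2
  k=2: +1/(2!×0!×0!×0!×1!×3!) = 1/12
Σ = -5/12  ⇒  CG² = 12/7×(-5/12)² = 25/84
CG = −√(25/84) = -0.545545

-0.545545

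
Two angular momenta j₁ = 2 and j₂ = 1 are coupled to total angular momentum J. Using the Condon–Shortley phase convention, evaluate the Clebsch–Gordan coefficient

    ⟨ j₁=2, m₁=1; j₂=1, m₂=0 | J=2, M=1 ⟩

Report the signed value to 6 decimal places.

+0.408248  (= +√(1/6))

triangle: 1!*3!*1!/6! = 6/720
(j±m)!: 3!*1!*1!*1!*3!*1! = 36
prefactor² = (2J+1)*Δ*N² = 3/2
  k=0: +1/(0!*1!*1!*1!*2!*0!) = 1/2
  k=1: −1/(1!*0!*0!*0!*3!*1!) = -1/6
Σ = 1/3  ⇒  CG² = 3/2*1/3² = 1/6
CG = +√(1/6) = +0.408248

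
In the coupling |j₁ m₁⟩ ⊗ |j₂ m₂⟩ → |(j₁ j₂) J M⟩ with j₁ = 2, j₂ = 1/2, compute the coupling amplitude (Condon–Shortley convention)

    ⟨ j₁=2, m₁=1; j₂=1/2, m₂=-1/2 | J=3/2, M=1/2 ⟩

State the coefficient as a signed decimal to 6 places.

+0.774597

√[4·1!3!0!/5! · 3!1!0!1!2!1!] = √(12/5)
  +(−1)^0/∏(0,1,1,0,2,0)! = 1/2  (running 1/2)
⟨..|..⟩ = √(12/5)·(1/2) = +0.774597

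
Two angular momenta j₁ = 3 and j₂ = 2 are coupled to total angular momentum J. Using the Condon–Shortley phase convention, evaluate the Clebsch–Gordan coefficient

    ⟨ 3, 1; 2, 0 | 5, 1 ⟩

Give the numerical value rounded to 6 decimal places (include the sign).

√[11·0!6!4!/11! · 4!2!2!2!6!4!] = √(110592/7)
  +(−1)^0/∏(0,0,2,2,4,2)! = 1/192  (running 1/192)
⟨..|..⟩ = √(110592/7)·(1/192) = +0.654654

+√(3/7) ≈ +0.654654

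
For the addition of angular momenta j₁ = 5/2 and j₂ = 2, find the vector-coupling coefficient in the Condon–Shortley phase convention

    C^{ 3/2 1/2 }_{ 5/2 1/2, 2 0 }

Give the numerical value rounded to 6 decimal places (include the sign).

-0.239046  (= −√(2/35))

j₁+j₂−J=3  J+j₁−j₂=2  J−j₁+j₂=1  j₁+j₂+J+1=7
(j₁±m₁, j₂±m₂, J±M) = (3,2,2,2,2,1)
P² = 32/35
sum k=1..2:
  [1] −1/2 = -1/2
  [2] +1/4 = 1/4
S = -1/4
C² = P²·S² = 2/35 ; C = -0.239046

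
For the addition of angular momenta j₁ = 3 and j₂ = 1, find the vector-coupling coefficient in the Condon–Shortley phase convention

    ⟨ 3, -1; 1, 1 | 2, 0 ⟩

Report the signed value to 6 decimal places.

triangle: 2!*4!*0!/7! = 48/5040
(j±m)!: 2!*4!*2!*0!*2!*2! = 384
prefactor² = (2J+1)*Δ*N² = 128/7
  k=2: +1/(2!*0!*2!*0!*2!*0!) = 1/8
Σ = 1/8  ⇒  CG² = 128/7*1/8² = 2/7
CG = +√(2/7) = +0.534522

+√(2/7) = +0.534522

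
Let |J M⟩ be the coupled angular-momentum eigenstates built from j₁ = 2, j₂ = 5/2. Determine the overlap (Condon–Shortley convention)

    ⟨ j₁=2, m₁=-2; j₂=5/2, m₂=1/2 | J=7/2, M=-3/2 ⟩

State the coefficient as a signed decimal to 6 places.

triangle: 1!×3!×4!/9! = 144/362880
(j±m)!: 0!×4!×3!×2!×2!×5! = 69120
prefactor² = (2J+1)×Δ×N² = 1536/7
  k=1: −1/(1!×0!×3!×2!×0!×2!) = -1/24
Σ = -1/24  ⇒  CG² = 1536/7×(-1/24)² = 8/21
CG = −√(8/21) = -0.617213

-0.617213  (= −√(8/21))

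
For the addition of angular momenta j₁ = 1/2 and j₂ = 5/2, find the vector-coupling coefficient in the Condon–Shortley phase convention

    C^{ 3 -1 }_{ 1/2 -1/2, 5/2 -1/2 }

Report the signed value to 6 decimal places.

+0.816497

√[7·0!1!5!/7! · 0!1!2!3!2!4!] = √(96)
  +(−1)^0/∏(0,0,1,2,0,3)! = 1/12  (running 1/12)
⟨..|..⟩ = √(96)·(1/12) = +0.816497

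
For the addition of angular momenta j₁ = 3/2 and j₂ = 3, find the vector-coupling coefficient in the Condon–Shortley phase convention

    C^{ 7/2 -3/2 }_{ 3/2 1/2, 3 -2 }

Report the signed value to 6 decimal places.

j₁+j₂−J=1  J+j₁−j₂=2  J−j₁+j₂=5  j₁+j₂+J+1=9
(j₁±m₁, j₂±m₂, J±M) = (2,1,1,5,2,5)
P² = 6400/21
sum k=0..1:
  [0] +1/24 = 1/24
  [1] −1/240 = -1/240
S = 3/80
C² = P²·S² = 3/7 ; C = +0.654654

+√(3/7) = +0.654654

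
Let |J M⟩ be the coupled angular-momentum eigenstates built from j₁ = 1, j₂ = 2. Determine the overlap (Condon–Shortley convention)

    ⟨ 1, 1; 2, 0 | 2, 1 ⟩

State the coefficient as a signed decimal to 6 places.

j₁+j₂−J=1  J+j₁−j₂=1  J−j₁+j₂=3  j₁+j₂+J+1=6
(j₁±m₁, j₂±m₂, J±M) = (2,0,2,2,3,1)
P² = 2
sum k=0..0:
  [0] +1/2 = 1/2
S = 1/2
C² = P²·S² = 1/2 ; C = +0.707107

+0.707107  (= +√(1/2))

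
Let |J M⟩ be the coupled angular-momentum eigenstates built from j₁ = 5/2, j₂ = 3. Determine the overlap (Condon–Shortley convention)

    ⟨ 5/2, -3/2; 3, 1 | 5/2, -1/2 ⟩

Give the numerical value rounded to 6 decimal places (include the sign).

+0.169031  (= +√(1/35))

j₁+j₂−J=3  J+j₁−j₂=2  J−j₁+j₂=3  j₁+j₂+J+1=9
(j₁±m₁, j₂±m₂, J±M) = (1,4,4,2,2,3)
P² = 576/35
sum k=2..3:
  [2] +1/8 = 1/8
  [3] −1/12 = -1/12
S = 1/24
C² = P²·S² = 1/35 ; C = +0.169031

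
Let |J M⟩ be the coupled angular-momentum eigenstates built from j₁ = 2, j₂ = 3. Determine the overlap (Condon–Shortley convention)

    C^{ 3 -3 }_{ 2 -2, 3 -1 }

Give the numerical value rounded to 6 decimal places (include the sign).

+√(1/6) ≈ +0.408248

√[7·2!2!4!/9! · 0!4!2!4!0!6!] = √(1536)
  +(−1)^2/∏(2,0,2,0,0,4)! = 1/96  (running 1/96)
⟨..|..⟩ = √(1536)·(1/96) = +0.408248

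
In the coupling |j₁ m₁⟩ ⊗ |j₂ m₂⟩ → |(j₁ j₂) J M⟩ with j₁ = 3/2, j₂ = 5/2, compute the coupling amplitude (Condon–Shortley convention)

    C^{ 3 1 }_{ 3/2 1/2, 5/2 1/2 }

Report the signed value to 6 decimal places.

√[7·1!2!4!/8! · 2!1!3!2!4!2!] = √(48/5)
  +(−1)^0/∏(0,1,1,3,1,1)! = 1/6  (running 1/6)
  +(−1)^1/∏(1,0,0,2,2,2)! = -1/8  (running 1/24)
⟨..|..⟩ = √(48/5)·(1/24) = +0.129099

+√(1/60) = +0.129099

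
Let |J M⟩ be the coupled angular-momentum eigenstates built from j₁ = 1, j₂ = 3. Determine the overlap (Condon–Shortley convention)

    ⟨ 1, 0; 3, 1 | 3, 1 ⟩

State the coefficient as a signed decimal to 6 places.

-0.288675

√[7·1!1!5!/8! · 1!1!4!2!4!2!] = √(48)
  +(−1)^0/∏(0,1,1,4,0,1)! = 1/24  (running 1/24)
  +(−1)^1/∏(1,0,0,3,1,2)! = -1/12  (running -1/24)
⟨..|..⟩ = √(48)·(-1/24) = -0.288675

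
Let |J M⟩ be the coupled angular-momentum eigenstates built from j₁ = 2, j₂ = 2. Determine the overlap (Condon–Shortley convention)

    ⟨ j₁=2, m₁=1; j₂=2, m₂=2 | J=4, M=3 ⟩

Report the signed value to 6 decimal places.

+√(1/2) = +0.707107

triangle: 0!×4!×4!/9! = 576/362880
(j±m)!: 3!×1!×4!×0!×7!×1! = 725760
prefactor² = (2J+1)×Δ×N² = 10368
  k=0: +1/(0!×0!×1!×4!×3!×0!) = 1/144
Σ = 1/144  ⇒  CG² = 10368×1/144² = 1/2
CG = +√(1/2) = +0.707107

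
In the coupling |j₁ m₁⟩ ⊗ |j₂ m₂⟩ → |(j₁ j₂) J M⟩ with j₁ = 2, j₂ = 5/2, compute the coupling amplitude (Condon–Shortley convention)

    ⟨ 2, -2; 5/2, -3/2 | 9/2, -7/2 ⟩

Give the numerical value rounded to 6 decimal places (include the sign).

j₁+j₂−J=0  J+j₁−j₂=4  J−j₁+j₂=5  j₁+j₂+J+1=10
(j₁±m₁, j₂±m₂, J±M) = (0,4,1,4,1,8)
P² = 184320
sum k=0..0:
  [0] +1/576 = 1/576
S = 1/576
C² = P²·S² = 5/9 ; C = +0.745356

+0.745356  (= +√(5/9))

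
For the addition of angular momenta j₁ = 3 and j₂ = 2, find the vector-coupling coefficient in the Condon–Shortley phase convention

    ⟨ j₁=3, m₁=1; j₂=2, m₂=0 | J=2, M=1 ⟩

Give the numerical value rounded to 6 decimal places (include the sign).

-0.377964

triangle: 3!×3!×1!/8! = 36/40320
(j±m)!: 4!×2!×2!×2!×3!×1! = 1152
prefactor² = (2J+1)×Δ×N² = 36/7
  k=1: −1/(1!×2!×1!×1!×2!×0!) = -1/4
  k=2: +1/(2!×1!×0!×0!×3!×1!) = 1/12
Σ = -1/6  ⇒  CG² = 36/7×(-1/6)² = 1/7
CG = −√(1/7) = -0.377964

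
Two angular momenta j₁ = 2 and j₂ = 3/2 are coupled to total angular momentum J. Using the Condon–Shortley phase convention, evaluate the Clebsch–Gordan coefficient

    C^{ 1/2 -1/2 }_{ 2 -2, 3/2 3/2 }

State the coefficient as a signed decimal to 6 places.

j₁+j₂−J=3  J+j₁−j₂=1  J−j₁+j₂=0  j₁+j₂+J+1=5
(j₁±m₁, j₂±m₂, J±M) = (0,4,3,0,0,1)
P² = 72/5
sum k=3..3:
  [3] −1/6 = -1/6
S = -1/6
C² = P²·S² = 2/5 ; C = -0.632456

−√(2/5) ≈ -0.632456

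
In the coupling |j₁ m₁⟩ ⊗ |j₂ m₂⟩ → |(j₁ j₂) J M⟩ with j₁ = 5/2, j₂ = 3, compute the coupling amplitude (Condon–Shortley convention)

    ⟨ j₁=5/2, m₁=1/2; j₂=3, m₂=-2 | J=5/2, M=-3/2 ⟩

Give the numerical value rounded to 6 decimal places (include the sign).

j₁+j₂−J=3  J+j₁−j₂=2  J−j₁+j₂=3  j₁+j₂+J+1=9
(j₁±m₁, j₂±m₂, J±M) = (3,2,1,5,1,4)
P² = 288/7
sum k=0..1:
  [0] +1/24 = 1/24
  [1] −1/12 = -1/12
S = -1/24
C² = P²·S² = 1/14 ; C = -0.267261

−√(1/14) = -0.267261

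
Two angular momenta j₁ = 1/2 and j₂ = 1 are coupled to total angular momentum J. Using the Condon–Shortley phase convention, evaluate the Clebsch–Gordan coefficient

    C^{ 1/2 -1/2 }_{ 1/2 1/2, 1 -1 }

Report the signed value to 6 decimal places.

+0.816497  (= +√(2/3))

triangle: 1!·0!·1!/3! = 1/6
(j±m)!: 1!·0!·0!·2!·0!·1! = 2
prefactor² = (2J+1)·Δ·N² = 2/3
  k=0: +1/(0!·1!·0!·0!·0!·1!) = 1
Σ = 1  ⇒  CG² = 2/3·1² = 2/3
CG = +√(2/3) = +0.816497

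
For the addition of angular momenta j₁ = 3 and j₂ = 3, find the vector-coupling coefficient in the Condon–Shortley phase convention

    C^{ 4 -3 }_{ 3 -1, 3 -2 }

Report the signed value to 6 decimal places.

−√(1/11) = -0.301511

√[9·2!4!4!/11! · 2!4!1!5!1!7!] = √(82944/11)
  +(−1)^0/∏(0,2,4,1,0,3)! = 1/288  (running 1/288)
  +(−1)^1/∏(1,1,3,0,1,4)! = -1/144  (running -1/288)
⟨..|..⟩ = √(82944/11)·(-1/288) = -0.301511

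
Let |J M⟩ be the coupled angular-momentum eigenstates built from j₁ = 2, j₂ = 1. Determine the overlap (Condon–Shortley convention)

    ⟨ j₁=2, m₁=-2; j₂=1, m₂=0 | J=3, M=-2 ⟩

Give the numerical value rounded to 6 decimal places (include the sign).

triangle: 0!×4!×2!/7! = 48/5040
(j±m)!: 0!×4!×1!×1!×1!×5! = 2880
prefactor² = (2J+1)×Δ×N² = 192
  k=0: +1/(0!×0!×4!×1!×0!×1!) = 1/24
Σ = 1/24  ⇒  CG² = 192×1/24² = 1/3
CG = +√(1/3) = +0.577350

+√(1/3) = +0.577350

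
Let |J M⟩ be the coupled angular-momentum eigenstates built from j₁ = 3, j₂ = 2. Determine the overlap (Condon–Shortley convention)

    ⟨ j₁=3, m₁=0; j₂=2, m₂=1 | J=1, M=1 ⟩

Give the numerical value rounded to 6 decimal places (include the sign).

triangle: 4!·2!·0!/7! = 48/5040
(j±m)!: 3!·3!·3!·1!·2!·0! = 432
prefactor² = (2J+1)·Δ·N² = 432/35
  k=3: −1/(3!·1!·0!·0!·2!·0!) = -1/12
Σ = -1/12  ⇒  CG² = 432/35·(-1/12)² = 3/35
CG = −√(3/35) = -0.292770

−√(3/35) ≈ -0.292770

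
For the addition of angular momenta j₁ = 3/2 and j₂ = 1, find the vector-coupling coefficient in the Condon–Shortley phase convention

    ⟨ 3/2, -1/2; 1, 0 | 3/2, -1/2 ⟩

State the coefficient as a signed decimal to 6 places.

√[4·1!2!1!/5! · 1!2!1!1!1!2!] = √(4/15)
  +(−1)^0/∏(0,1,2,1,0,0)! = 1/2  (running 1/2)
  +(−1)^1/∏(1,0,1,0,1,1)! = -1  (running -1/2)
⟨..|..⟩ = √(4/15)·(-1/2) = -0.258199

−√(1/15) ≈ -0.258199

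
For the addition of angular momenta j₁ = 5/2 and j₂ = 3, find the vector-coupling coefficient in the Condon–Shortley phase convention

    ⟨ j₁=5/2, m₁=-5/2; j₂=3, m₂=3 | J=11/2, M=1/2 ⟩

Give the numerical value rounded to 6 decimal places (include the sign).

j₁+j₂−J=0  J+j₁−j₂=5  J−j₁+j₂=6  j₁+j₂+J+1=12
(j₁±m₁, j₂±m₂, J±M) = (0,5,6,0,6,5)
P² = 1244160000/77
sum k=0..0:
  [0] +1/86400 = 1/86400
S = 1/86400
C² = P²·S² = 1/462 ; C = +0.046524

+√(1/462) ≈ +0.046524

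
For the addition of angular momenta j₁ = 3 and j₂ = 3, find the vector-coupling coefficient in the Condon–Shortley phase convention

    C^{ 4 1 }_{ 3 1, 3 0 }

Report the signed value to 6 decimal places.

j₁+j₂−J=2  J+j₁−j₂=4  J−j₁+j₂=4  j₁+j₂+J+1=11
(j₁±m₁, j₂±m₂, J±M) = (4,2,3,3,5,3)
P² = 124416/385
sum k=0..2:
  [0] +1/48 = 1/48
  [1] −1/24 = -1/24
  [2] +1/288 = 1/288
S = -5/288
C² = P²·S² = 15/154 ; C = -0.312094

−√(15/154) ≈ -0.312094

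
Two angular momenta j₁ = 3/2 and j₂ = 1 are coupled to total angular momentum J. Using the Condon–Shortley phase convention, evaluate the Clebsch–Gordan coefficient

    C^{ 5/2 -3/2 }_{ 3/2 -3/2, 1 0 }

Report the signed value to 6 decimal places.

√[6·0!3!2!/6! · 0!3!1!1!1!4!] = √(72/5)
  +(−1)^0/∏(0,0,3,1,0,1)! = 1/6  (running 1/6)
⟨..|..⟩ = √(72/5)·(1/6) = +0.632456

+0.632456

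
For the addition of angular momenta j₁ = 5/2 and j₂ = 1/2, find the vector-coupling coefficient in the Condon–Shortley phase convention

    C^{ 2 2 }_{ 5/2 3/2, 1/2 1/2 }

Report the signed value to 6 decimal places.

−√(1/6) = -0.408248

triangle: 1!·4!·0!/6! = 24/720
(j±m)!: 4!·1!·1!·0!·4!·0! = 576
prefactor² = (2J+1)·Δ·N² = 96
  k=1: −1/(1!·0!·0!·0!·4!·0!) = -1/24
Σ = -1/24  ⇒  CG² = 96·(-1/24)² = 1/6
CG = −√(1/6) = -0.408248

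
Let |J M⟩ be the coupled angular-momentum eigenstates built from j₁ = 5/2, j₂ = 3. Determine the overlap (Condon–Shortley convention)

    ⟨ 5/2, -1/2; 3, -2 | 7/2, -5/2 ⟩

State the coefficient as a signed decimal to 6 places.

triangle: 2!·3!·4!/10! = 288/3628800
(j±m)!: 2!·3!·1!·5!·1!·6! = 1036800
prefactor² = (2J+1)·Δ·N² = 4608/7
  k=0: +1/(0!·2!·3!·1!·0!·3!) = 1/72
  k=1: −1/(1!·1!·2!·0!·1!·4!) = -1/48
Σ = -1/144  ⇒  CG² = 4608/7·(-1/144)² = 2/63
CG = −√(2/63) = -0.178174

−√(2/63) = -0.178174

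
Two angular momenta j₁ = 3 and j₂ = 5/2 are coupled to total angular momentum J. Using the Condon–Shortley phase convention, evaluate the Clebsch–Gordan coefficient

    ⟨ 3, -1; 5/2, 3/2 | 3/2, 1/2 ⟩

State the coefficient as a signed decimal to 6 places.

triangle: 4!*2!*1!/8! = 48/40320
(j±m)!: 2!*4!*4!*1!*2!*1! = 2304
prefactor² = (2J+1)*Δ*N² = 384/35
  k=3: −1/(3!*1!*1!*1!*1!*0!) = -1/6
  k=4: +1/(4!*0!*0!*0!*2!*1!) = 1/48
Σ = -7/48  ⇒  CG² = 384/35*(-7/48)² = 7/30
CG = −√(7/30) = -0.483046

−√(7/30) ≈ -0.483046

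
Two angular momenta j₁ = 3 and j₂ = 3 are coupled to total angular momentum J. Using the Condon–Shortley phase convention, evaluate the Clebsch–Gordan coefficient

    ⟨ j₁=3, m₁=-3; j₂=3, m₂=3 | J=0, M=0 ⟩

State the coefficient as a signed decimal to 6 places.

j₁+j₂−J=6  J+j₁−j₂=0  J−j₁+j₂=0  j₁+j₂+J+1=7
(j₁±m₁, j₂±m₂, J±M) = (0,6,6,0,0,0)
P² = 518400/7
sum k=6..6:
  [6] +1/720 = 1/720
S = 1/720
C² = P²·S² = 1/7 ; C = +0.377964

+√(1/7) = +0.377964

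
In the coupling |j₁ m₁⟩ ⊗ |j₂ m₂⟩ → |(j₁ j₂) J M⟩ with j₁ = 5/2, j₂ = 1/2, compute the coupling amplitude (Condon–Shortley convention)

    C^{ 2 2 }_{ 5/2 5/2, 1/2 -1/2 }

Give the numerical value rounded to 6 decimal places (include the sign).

√[5·1!4!0!/6! · 5!0!0!1!4!0!] = √(480)
  +(−1)^0/∏(0,1,0,0,4,0)! = 1/24  (running 1/24)
⟨..|..⟩ = √(480)·(1/24) = +0.912871

+0.912871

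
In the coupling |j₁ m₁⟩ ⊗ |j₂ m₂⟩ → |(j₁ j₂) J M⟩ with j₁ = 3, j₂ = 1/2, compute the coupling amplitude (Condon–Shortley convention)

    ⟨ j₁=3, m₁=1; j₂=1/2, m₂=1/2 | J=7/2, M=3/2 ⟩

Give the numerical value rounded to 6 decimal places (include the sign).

j₁+j₂−J=0  J+j₁−j₂=6  J−j₁+j₂=1  j₁+j₂+J+1=8
(j₁±m₁, j₂±m₂, J±M) = (4,2,1,0,5,2)
P² = 11520/7
sum k=0..0:
  [0] +1/48 = 1/48
S = 1/48
C² = P²·S² = 5/7 ; C = +0.845154

+√(5/7) = +0.845154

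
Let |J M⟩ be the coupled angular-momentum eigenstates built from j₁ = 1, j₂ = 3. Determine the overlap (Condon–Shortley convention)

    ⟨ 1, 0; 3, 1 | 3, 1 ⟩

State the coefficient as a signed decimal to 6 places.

√[7·1!1!5!/8! · 1!1!4!2!4!2!] = √(48)
  +(−1)^0/∏(0,1,1,4,0,1)! = 1/24  (running 1/24)
  +(−1)^1/∏(1,0,0,3,1,2)! = -1/12  (running -1/24)
⟨..|..⟩ = √(48)·(-1/24) = -0.288675

−√(1/12) = -0.288675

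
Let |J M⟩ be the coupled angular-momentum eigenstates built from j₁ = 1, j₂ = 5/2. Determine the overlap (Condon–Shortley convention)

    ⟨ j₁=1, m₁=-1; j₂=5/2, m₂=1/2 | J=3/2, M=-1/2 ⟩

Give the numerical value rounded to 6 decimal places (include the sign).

j₁+j₂−J=2  J+j₁−j₂=0  J−j₁+j₂=3  j₁+j₂+J+1=6
(j₁±m₁, j₂±m₂, J±M) = (0,2,3,2,1,2)
P² = 16/5
sum k=2..2:
  [2] +1/4 = 1/4
S = 1/4
C² = P²·S² = 1/5 ; C = +0.447214

+√(1/5) = +0.447214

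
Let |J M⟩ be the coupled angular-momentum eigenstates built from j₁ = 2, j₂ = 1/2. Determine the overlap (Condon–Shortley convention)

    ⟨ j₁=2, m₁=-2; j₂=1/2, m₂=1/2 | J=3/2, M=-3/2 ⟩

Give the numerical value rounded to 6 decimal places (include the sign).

-0.894427  (= −√(4/5))

triangle: 1!·3!·0!/5! = 6/120
(j±m)!: 0!·4!·1!·0!·0!·3! = 144
prefactor² = (2J+1)·Δ·N² = 144/5
  k=1: −1/(1!·0!·3!·0!·0!·0!) = -1/6
Σ = -1/6  ⇒  CG² = 144/5·(-1/6)² = 4/5
CG = −√(4/5) = -0.894427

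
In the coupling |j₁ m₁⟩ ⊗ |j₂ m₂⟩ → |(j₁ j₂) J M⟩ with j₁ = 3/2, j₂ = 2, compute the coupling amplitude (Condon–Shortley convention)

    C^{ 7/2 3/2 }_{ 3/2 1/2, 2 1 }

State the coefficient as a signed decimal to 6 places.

+√(4/7) ≈ +0.755929

triangle: 0!*3!*4!/8! = 144/40320
(j±m)!: 2!*1!*3!*1!*5!*2! = 2880
prefactor² = (2J+1)*Δ*N² = 576/7
  k=0: +1/(0!*0!*1!*3!*2!*1!) = 1/12
Σ = 1/12  ⇒  CG² = 576/7*1/12² = 4/7
CG = +√(4/7) = +0.755929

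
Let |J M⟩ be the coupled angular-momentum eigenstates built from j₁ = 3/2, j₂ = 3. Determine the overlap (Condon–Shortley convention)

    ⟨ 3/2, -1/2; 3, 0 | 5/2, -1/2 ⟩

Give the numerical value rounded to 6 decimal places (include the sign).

−√(6/35) ≈ -0.414039

triangle: 2!·1!·4!/8! = 48/40320
(j±m)!: 1!·2!·3!·3!·2!·3! = 864
prefactor² = (2J+1)·Δ·N² = 216/35
  k=1: −1/(1!·1!·1!·2!·0!·2!) = -1/4
  k=2: +1/(2!·0!·0!·1!·1!·3!) = 1/12
Σ = -1/6  ⇒  CG² = 216/35·(-1/6)² = 6/35
CG = −√(6/35) = -0.414039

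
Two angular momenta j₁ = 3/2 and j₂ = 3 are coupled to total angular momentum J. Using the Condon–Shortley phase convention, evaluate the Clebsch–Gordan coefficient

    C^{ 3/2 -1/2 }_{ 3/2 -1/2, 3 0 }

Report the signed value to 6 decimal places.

triangle: 3!*0!*3!/7! = 36/5040
(j±m)!: 1!*2!*3!*3!*1!*2! = 144
prefactor² = (2J+1)*Δ*N² = 144/35
  k=2: +1/(2!*1!*0!*1!*0!*2!) = 1/4
Σ = 1/4  ⇒  CG² = 144/35*1/4² = 9/35
CG = +√(9/35) = +0.507093

+0.507093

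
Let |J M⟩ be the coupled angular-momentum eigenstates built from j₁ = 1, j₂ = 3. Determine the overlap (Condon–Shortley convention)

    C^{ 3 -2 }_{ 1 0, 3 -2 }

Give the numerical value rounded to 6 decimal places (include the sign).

+√(1/3) = +0.577350

√[7·1!1!5!/8! · 1!1!1!5!1!5!] = √(300)
  +(−1)^0/∏(0,1,1,1,0,4)! = 1/24  (running 1/24)
  +(−1)^1/∏(1,0,0,0,1,5)! = -1/120  (running 1/30)
⟨..|..⟩ = √(300)·(1/30) = +0.577350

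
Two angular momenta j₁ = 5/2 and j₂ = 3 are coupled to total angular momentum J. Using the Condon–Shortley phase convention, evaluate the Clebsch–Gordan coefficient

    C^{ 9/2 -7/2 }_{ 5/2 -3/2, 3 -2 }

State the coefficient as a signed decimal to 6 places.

j₁+j₂−J=1  J+j₁−j₂=4  J−j₁+j₂=5  j₁+j₂+J+1=11
(j₁±m₁, j₂±m₂, J±M) = (1,4,1,5,1,8)
P² = 921600/11
sum k=0..1:
  [0] +1/576 = 1/576
  [1] −1/720 = -1/720
S = 1/2880
C² = P²·S² = 1/99 ; C = +0.100504

+√(1/99) = +0.100504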